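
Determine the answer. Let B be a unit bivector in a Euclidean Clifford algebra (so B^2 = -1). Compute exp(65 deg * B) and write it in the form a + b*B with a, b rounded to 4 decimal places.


For a unit bivector B with B^2 = -1, the exponential series gives
e^(theta*B) = cos(theta) + sin(theta)*B (the GA analogue of Euler's formula).
theta = 65 degrees = 1.134464 rad
cos(65 deg) = 0.4226
sin(65 deg) = 0.9063
exp(theta*B) = 0.4226 + 0.9063*B


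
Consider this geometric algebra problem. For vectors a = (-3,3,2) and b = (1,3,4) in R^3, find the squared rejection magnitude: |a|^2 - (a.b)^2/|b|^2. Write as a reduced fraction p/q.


|a|^2 = (-3)^2 + 3^2 + 2^2 = 22
|b|^2 = 1^2 + 3^2 + 4^2 = 26
a . b = (-3)*1 + 3*3 + 2*4 = 14
(a.b)^2 = 14^2 = 196
|rej|^2 = 22 - 196/26
= (572 - 196)/26
= 376/26
In lowest terms: 188/13


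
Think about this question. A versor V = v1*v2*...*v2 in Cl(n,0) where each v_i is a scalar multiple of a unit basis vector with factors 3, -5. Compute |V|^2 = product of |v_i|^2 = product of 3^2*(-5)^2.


Each vector v_i has |v_i|^2 = s_i^2
Squared scales: 3^2 = 9, (-5)^2 = 25
|V|^2 = 9 * 25
= 225


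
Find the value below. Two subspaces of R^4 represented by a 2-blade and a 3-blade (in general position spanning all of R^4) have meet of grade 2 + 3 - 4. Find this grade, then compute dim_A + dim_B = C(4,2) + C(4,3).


Meet grade = grade(A) + grade(B) - n
= 2 + 3 - 4 = 1
C(4,2) = 6
C(4,3) = 4
dim_A + dim_B = 6 + 4 = 10


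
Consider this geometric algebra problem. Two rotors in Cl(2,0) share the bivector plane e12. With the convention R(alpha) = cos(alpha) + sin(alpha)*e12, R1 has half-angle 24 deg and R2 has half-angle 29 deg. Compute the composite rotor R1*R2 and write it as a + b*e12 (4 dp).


Same-plane rotors commute and their half-angles add:
R1*R2 = cos(a1 + a2) + sin(a1 + a2)*e12.
a1 + a2 = 24 + 29 = 53 deg
cos(53 deg) = 0.6018
sin(53 deg) = 0.7986
R1*R2 = 0.6018 + 0.7986*e12


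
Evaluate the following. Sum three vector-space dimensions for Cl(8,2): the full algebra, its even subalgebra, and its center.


n = 8 + 2 = 10
Total dim = 2^10 = 1024
Even subalgebra dim = 2^9 = 512
n is even, so center dim = 1
Sum = 1024 + 512 + 1 = 1537


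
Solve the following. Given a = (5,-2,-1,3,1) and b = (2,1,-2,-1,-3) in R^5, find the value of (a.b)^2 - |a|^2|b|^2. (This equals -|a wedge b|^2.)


a . b = 5*2 + (-2)*1 + (-1)*(-2) + 3*(-1) + 1*(-3)
= 10 + (-2) + 2 + (-3) + (-3) = 4
|a|^2 = 5^2 + (-2)^2 + (-1)^2 + 3^2 + 1^2 = 40
|b|^2 = 2^2 + 1^2 + (-2)^2 + (-1)^2 + (-3)^2 = 19
(a.b)^2 = 4^2 = 16
|a|^2 * |b|^2 = 40 * 19 = 760
Result = 16 - 760 = -744


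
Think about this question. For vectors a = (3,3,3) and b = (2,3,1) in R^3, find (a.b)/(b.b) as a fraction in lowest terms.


Projection coefficient = (a . b) / (b . b)
a . b = 3*2 + 3*3 + 3*1
= 6 + 9 + 3 = 18
b . b = 2^2 + 3^2 + 1^2
= 4 + 9 + 1 = 14
Coefficient = 18/14
In lowest terms: 9/7


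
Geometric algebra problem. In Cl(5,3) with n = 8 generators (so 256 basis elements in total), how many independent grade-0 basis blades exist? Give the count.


Number of grade-k basis blades in Cl(p,q) with n = p + q is C(n, k).
n = 5 + 3 = 8
C(8, 0) = 8! / (0! * 8!)
= 40320 / (1 * 40320)
= 1


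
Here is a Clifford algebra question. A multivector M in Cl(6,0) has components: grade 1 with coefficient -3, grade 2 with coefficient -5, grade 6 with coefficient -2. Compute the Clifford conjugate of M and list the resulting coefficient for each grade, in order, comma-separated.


Clifford conjugate sign for grade k: (-1)^(k(k+1)/2)
Grade 1: (-1)^(1*2/2) = (-1)^1 = -1, coeff -3 -> 3
Grade 2: (-1)^(2*3/2) = (-1)^3 = -1, coeff -5 -> 5
Grade 6: (-1)^(6*7/2) = (-1)^21 = -1, coeff -2 -> 2
Conjugated coefficients: 3, 5, 2


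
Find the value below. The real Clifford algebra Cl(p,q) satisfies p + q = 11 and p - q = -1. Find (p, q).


We need p + q = 11 and p - q = -1.
Adding: 2p = 11 + (-1) = 10, so p = 5.
Then q = 11 - 5 = 6.
(p, q) = (5, 6)


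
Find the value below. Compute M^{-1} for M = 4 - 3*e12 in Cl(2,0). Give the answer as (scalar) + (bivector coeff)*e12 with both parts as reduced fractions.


M = 4 - 3*e12, where e12^2 = -1.
Since M commutes with its reverse ~M = a - b*e12, M * ~M = a^2 - b^2*e12^2 = a^2 + b^2.
So M^{-1} = ~M / (a^2 + b^2) = (a - b*e12)/(a^2 + b^2).
a^2 + b^2 = 16 + 9 = 25
Scalar part = 4/25 = 4/25
Bivector coeff = 3/25 = 3/25
M^{-1} = 4/25 + 3/25*e12


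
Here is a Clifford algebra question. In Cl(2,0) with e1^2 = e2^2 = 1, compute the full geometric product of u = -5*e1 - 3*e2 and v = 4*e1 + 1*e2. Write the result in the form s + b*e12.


Expand: (-5*e1 - 3*e2)(4*e1 + 1*e2)
= (-5)*4*e1e1 + (-5)*1*e1e2 + (-3)*4*e2e1 + (-3)*1*e2e2
Using e1^2 = e2^2 = 1, e2e1 = -e1e2:
Scalar part s = (-5)*4 + (-3)*1 = -20 + (-3) = -23
Bivector part b = (-5)*1 - (-3)*4 = -5 - (-12) = 7
uv = -23 + 7*e12


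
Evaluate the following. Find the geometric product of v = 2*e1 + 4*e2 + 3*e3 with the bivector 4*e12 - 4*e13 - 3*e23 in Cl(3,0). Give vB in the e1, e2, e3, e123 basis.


vB has grade-1 (vector) and grade-3 (trivector) parts: vB = (v _| B) + (v ^ B).
Vector part <vB>_1:
  e1: -v2*b12 - v3*b13 = -(4)*(4) - (3)*(-4) = -4
  e2: v1*b12 - v3*b23 = (2)*(4) - (3)*(-3) = 17
  e3: v1*b13 + v2*b23 = (2)*(-4) + (4)*(-3) = -20
Trivector part <vB>_3:
  e123: v1*b23 - v2*b13 + v3*b12 = (2)*(-3) - (4)*(-4) + (3)*(4) = 22
vB = -4*e1 + 17*e2 - 20*e3 + 22*e123


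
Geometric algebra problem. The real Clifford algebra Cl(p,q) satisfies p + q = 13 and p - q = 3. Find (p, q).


We need p + q = 13 and p - q = 3.
Adding: 2p = 13 + 3 = 16, so p = 8.
Then q = 13 - 8 = 5.
(p, q) = (8, 5)


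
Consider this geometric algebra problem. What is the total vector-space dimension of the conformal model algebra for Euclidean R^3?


The conformal model of R^3 uses Cl(4,1): the 3 Euclidean generators plus two extra orthogonal generators e+ (e+^2 = +1) and e- (e-^2 = -1), from which the null vectors e0, einf are built.
Number of generators m = 3 + 2 = 5.
dim Cl(p,q) = 2^m = 2^5 = 32


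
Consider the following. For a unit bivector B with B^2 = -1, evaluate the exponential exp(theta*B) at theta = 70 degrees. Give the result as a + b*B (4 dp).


For a unit bivector B with B^2 = -1, the exponential series gives
e^(theta*B) = cos(theta) + sin(theta)*B (the GA analogue of Euler's formula).
theta = 70 degrees = 1.22173 rad
cos(70 deg) = 0.3420
sin(70 deg) = 0.9397
exp(theta*B) = 0.3420 + 0.9397*B


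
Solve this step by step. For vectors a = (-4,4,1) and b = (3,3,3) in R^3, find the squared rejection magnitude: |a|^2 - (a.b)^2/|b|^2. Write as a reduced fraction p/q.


|a|^2 = (-4)^2 + 4^2 + 1^2 = 33
|b|^2 = 3^2 + 3^2 + 3^2 = 27
a . b = (-4)*3 + 4*3 + 1*3 = 3
(a.b)^2 = 3^2 = 9
|rej|^2 = 33 - 9/27
= (891 - 9)/27
= 882/27
In lowest terms: 98/3


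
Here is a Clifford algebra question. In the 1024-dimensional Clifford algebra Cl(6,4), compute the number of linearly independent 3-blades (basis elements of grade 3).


Number of grade-k basis blades in Cl(p,q) with n = p + q is C(n, k).
n = 6 + 4 = 10
C(10, 3) = 10! / (3! * 7!)
= 3628800 / (6 * 5040)
= 120


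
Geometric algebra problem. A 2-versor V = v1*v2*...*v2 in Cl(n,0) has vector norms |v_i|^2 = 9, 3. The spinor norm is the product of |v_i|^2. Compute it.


Spinor norm N(V) = |v1|^2 * |v2|^2 * ... * |v2|^2
= 9 * 3
Running product: 9, 27
N(V) = 27


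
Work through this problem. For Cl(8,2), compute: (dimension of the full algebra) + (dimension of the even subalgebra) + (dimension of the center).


n = 8 + 2 = 10
Total dim = 2^10 = 1024
Even subalgebra dim = 2^9 = 512
n is even, so center dim = 1
Sum = 1024 + 512 + 1 = 1537


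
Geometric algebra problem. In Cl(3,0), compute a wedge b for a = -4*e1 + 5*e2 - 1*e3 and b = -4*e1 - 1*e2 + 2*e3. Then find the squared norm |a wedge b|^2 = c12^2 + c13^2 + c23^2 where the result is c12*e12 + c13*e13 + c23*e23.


a wedge b = (a1*b2 - a2*b1)*e12 + (a1*b3 - a3*b1)*e13 + (a2*b3 - a3*b2)*e23
e12 coeff: (-4)*(-1) - 5*(-4) = 4 - (-20) = 24
e13 coeff: (-4)*2 - (-1)*(-4) = -8 - 4 = -12
e23 coeff: 5*2 - (-1)*(-1) = 10 - 1 = 9
|a wedge b|^2 = 24^2 + (-12)^2 + 9^2
= 576 + 144 + 81
= 801


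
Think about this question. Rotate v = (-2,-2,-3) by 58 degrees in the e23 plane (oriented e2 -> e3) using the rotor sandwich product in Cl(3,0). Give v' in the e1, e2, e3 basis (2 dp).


Rotor R = cos(29deg) - sin(29deg)*e23
Rotation angle theta = 2 * 29 = 58 degrees in the e23 plane (e2 -> e3).
The component perpendicular to the plane (e1) is invariant: v'_1 = v1 = -2.00
cos(58deg) = 0.5299, sin(58deg) = 0.8480
v'_2 = v2*cos(theta) - v3*sin(theta) = -2*0.5299 - (-3)*0.8480 = 1.48
v'_3 = v2*sin(theta) + v3*cos(theta) = -2*0.8480 + (-3)*0.5299 = -3.29
v' = -2.00*e1 + 1.48*e2 - 3.29*e3


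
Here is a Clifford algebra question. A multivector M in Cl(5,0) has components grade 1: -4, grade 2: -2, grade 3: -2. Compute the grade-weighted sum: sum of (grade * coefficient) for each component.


Grade-weighted sum = sum of grade_k * coefficient_k
1*(-4) = -4
2*(-2) = -4
3*(-2) = -6
Total = -4 + (-4) + (-6) = -14


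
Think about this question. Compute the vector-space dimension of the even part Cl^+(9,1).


Even subalgebra dimension = 2^(n-1)
n = 9 + 1 = 10
2^(10 - 1) = 2^9 = 512
Verification: sum of C(10,k) for even k = 1 + 45 + 210 + 210 + 45 + 1 = 512
Result = 512


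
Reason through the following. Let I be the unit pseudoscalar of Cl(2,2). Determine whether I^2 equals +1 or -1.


The pseudoscalar I = e1...e_n (product of all n generators) of Cl(p,q) satisfies I^2 = (-1)^(q + n(n-1)/2).
p = 2, q = 2, n = p + q = 4
n(n-1)/2 = 4 * 3 / 2 = 6
Exponent = q + n(n-1)/2 = 2 + 6 = 8
I^2 = (-1)^8 = +1


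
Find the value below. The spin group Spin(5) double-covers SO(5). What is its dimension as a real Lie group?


Spin(n) double-covers SO(n); both have Lie algebra so(n) of dimension n(n-1)/2.
n = 5
n(n-1) = 5 * 4 = 20
dim Spin(5) = 20/2 = 10


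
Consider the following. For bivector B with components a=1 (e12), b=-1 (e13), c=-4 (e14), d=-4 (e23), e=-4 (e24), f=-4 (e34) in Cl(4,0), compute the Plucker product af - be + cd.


Plucker relation: af - be + cd
a*f = 1*(-4) = -4
b*e = (-1)*(-4) = 4
c*d = (-4)*(-4) = 16
af - be + cd = -4 - 4 + 16
= 8


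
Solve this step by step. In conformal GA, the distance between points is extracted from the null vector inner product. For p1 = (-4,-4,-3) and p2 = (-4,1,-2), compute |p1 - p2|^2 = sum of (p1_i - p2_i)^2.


p1 - p2 = (0, -5, -1)
|p1 - p2|^2 = 0^2 + (-5)^2 + (-1)^2
= 0 + 25 + 1
= 26


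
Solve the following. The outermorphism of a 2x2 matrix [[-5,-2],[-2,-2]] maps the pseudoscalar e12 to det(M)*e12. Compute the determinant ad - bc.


The outermorphism of a linear map f sends e1^e2 to f(e1)^f(e2).
f(e1) = -5*e1 - 2*e2
f(e2) = -2*e1 - 2*e2
f(e1) ^ f(e2) = (-5*e1 - 2*e2) ^ (-2*e1 - 2*e2)
= (-5)*(-2)*e12 + (-2)*(-2)*e21
= (10 - 4)*e12
= 6*e12
Coefficient = 6


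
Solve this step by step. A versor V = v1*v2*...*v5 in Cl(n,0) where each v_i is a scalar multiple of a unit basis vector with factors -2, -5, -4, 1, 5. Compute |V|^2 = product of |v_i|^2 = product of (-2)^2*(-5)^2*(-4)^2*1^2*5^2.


Each vector v_i has |v_i|^2 = s_i^2
Squared scales: (-2)^2 = 4, (-5)^2 = 25, (-4)^2 = 16, 1^2 = 1, 5^2 = 25
|V|^2 = 4 * 25 * 16 * 1 * 25
= 40000


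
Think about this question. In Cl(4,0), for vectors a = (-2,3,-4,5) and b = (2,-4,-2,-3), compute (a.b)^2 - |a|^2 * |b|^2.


a . b = (-2)*2 + 3*(-4) + (-4)*(-2) + 5*(-3)
= -4 + (-12) + 8 + (-15) = -23
|a|^2 = (-2)^2 + 3^2 + (-4)^2 + 5^2 = 54
|b|^2 = 2^2 + (-4)^2 + (-2)^2 + (-3)^2 = 33
(a.b)^2 = (-23)^2 = 529
|a|^2 * |b|^2 = 54 * 33 = 1782
Result = 529 - 1782 = -1253


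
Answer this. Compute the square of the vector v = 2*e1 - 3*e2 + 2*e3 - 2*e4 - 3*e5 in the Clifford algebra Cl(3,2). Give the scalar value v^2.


v^2 = sum of c_i^2 * e_i^2
Positive signature terms (e_i^2 = +1): 2^2 + (-3)^2 + 2^2 = 17
Negative signature terms (e_j^2 = -1): (-2)^2 + (-3)^2 = 13
v^2 = 17 - 13 = 4


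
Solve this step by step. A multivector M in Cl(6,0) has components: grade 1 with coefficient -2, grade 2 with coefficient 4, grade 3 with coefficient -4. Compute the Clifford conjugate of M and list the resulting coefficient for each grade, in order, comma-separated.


Clifford conjugate sign for grade k: (-1)^(k(k+1)/2)
Grade 1: (-1)^(1*2/2) = (-1)^1 = -1, coeff -2 -> 2
Grade 2: (-1)^(2*3/2) = (-1)^3 = -1, coeff 4 -> -4
Grade 3: (-1)^(3*4/2) = (-1)^6 = 1, coeff -4 -> -4
Conjugated coefficients: 2, -4, -4


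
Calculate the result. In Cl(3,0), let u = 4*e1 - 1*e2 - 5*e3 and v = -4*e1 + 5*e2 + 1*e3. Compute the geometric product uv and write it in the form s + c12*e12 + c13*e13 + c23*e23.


In Cl(3,0): e_i^2 = 1, e_ie_j = -e_je_i for i != j.
Scalar part = u . v = 4*(-4) + (-1)*5 + (-5)*1
= -16 + (-5) + (-5) = -26
e12 coeff = 4*5 - (-1)*(-4) = 20 - 4 = 16
e13 coeff = 4*1 - (-5)*(-4) = 4 - 20 = -16
e23 coeff = (-1)*1 - (-5)*5 = -1 - (-25) = 24
uv = -26 + 16*e12 - 16*e13 + 24*e23


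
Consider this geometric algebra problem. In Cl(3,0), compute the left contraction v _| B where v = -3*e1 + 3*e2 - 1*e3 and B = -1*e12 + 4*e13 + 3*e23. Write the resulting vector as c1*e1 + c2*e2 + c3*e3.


Left contraction v _| B = <vB>_1 (grade-1 part of the geometric product vB).
Using e1_|e12 = e2, e2_|e12 = -e1, e1_|e13 = e3, e3_|e13 = -e1, e2_|e23 = e3, e3_|e23 = -e2:
e1 coeff: -v2*b12 - v3*b13 = -(3)*(-1) - (-1)*(4) = 7
e2 coeff: v1*b12 - v3*b23 = (-3)*(-1) - (-1)*(3) = 6
e3 coeff: v1*b13 + v2*b23 = (-3)*(4) + (3)*(3) = -3
v _| B = 7*e1 + 6*e2 - 3*e3


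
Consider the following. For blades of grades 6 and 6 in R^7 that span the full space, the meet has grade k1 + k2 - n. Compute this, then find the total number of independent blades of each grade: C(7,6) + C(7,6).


Meet grade = grade(A) + grade(B) - n
= 6 + 6 - 7 = 5
C(7,6) = 7
C(7,6) = 7
dim_A + dim_B = 7 + 7 = 14


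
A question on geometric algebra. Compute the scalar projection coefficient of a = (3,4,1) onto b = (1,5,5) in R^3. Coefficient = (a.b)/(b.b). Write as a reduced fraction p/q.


Projection coefficient = (a . b) / (b . b)
a . b = 3*1 + 4*5 + 1*5
= 3 + 20 + 5 = 28
b . b = 1^2 + 5^2 + 5^2
= 1 + 25 + 25 = 51
Coefficient = 28/51
In lowest terms: 28/51


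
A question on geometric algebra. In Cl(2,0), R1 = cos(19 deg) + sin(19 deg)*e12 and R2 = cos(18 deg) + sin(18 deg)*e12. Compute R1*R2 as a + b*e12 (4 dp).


Same-plane rotors commute and their half-angles add:
R1*R2 = cos(a1 + a2) + sin(a1 + a2)*e12.
a1 + a2 = 19 + 18 = 37 deg
cos(37 deg) = 0.7986
sin(37 deg) = 0.6018
R1*R2 = 0.7986 + 0.6018*e12


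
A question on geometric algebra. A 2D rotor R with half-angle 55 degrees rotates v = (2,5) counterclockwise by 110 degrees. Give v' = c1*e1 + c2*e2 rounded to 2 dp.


Rotor R = cos(55deg) - sin(55deg)*e12
Rotation angle theta = 2 * 55 = 110 degrees
v' = R*v*~R rotates v by theta.
cos(110deg) = -0.3420, sin(110deg) = 0.9397
v'_1 = 2*cos(110deg) - 5*sin(110deg)
= 2*(-0.3420) - 5*0.9397
= -5.38
v'_2 = 2*sin(110deg) + 5*cos(110deg)
= 2*0.9397 + 5*(-0.3420)
= 0.17
v' = -5.38*e1 + 0.17*e2


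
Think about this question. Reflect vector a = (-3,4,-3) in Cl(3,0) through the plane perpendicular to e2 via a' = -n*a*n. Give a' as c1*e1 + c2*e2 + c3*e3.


Reflection formula: a' = -n*a*n, with n = e2 (unit vector, n^2 = 1).
For reflection through hyperplane perp to e2:
The component along e2 flips sign, others stay.
a = (-3, 4, -3)
a' = (-3, -4, -3)
a' = -3*e1 - 4*e2 - 3*e3


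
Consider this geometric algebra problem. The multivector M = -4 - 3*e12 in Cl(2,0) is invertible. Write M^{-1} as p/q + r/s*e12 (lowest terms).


M = -4 - 3*e12, where e12^2 = -1.
Since M commutes with its reverse ~M = a - b*e12, M * ~M = a^2 - b^2*e12^2 = a^2 + b^2.
So M^{-1} = ~M / (a^2 + b^2) = (a - b*e12)/(a^2 + b^2).
a^2 + b^2 = 16 + 9 = 25
Scalar part = -4/25 = -4/25
Bivector coeff = 3/25 = 3/25
M^{-1} = -4/25 + 3/25*e12


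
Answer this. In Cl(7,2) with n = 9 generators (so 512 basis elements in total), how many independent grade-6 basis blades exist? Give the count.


Number of grade-k basis blades in Cl(p,q) with n = p + q is C(n, k).
n = 7 + 2 = 9
C(9, 6) = 9! / (6! * 3!)
= 362880 / (720 * 6)
= 84


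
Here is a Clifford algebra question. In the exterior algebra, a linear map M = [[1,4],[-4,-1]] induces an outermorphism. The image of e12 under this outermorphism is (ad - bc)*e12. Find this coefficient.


The outermorphism of a linear map f sends e1^e2 to f(e1)^f(e2).
f(e1) = 1*e1 - 4*e2
f(e2) = 4*e1 - 1*e2
f(e1) ^ f(e2) = (1*e1 - 4*e2) ^ (4*e1 - 1*e2)
= 1*(-1)*e12 + (-4)*4*e21
= (-1 - (-16))*e12
= 15*e12
Coefficient = 15


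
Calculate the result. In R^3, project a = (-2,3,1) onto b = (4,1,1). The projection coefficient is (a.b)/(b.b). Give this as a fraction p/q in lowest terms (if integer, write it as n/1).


Projection coefficient = (a . b) / (b . b)
a . b = (-2)*4 + 3*1 + 1*1
= -8 + 3 + 1 = -4
b . b = 4^2 + 1^2 + 1^2
= 16 + 1 + 1 = 18
Coefficient = -4/18
In lowest terms: -2/9


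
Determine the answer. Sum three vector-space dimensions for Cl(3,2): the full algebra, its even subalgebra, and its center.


n = 3 + 2 = 5
Total dim = 2^5 = 32
Even subalgebra dim = 2^4 = 16
n is odd, so center dim = 2
Sum = 32 + 16 + 2 = 50


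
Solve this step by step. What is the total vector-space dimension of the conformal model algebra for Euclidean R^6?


The conformal model of R^6 uses Cl(7,1): the 6 Euclidean generators plus two extra orthogonal generators e+ (e+^2 = +1) and e- (e-^2 = -1), from which the null vectors e0, einf are built.
Number of generators m = 6 + 2 = 8.
dim Cl(p,q) = 2^m = 2^8 = 256


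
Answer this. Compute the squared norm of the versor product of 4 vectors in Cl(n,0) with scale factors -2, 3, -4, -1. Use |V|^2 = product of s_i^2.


Each vector v_i has |v_i|^2 = s_i^2
Squared scales: (-2)^2 = 4, 3^2 = 9, (-4)^2 = 16, (-1)^2 = 1
|V|^2 = 4 * 9 * 16 * 1
= 576


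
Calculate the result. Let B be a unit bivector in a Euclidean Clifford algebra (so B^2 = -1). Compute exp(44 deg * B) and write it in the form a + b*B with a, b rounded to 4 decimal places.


For a unit bivector B with B^2 = -1, the exponential series gives
e^(theta*B) = cos(theta) + sin(theta)*B (the GA analogue of Euler's formula).
theta = 44 degrees = 0.767945 rad
cos(44 deg) = 0.7193
sin(44 deg) = 0.6947
exp(theta*B) = 0.7193 + 0.6947*B


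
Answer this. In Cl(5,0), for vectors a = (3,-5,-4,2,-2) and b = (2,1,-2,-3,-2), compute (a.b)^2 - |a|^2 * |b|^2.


a . b = 3*2 + (-5)*1 + (-4)*(-2) + 2*(-3) + (-2)*(-2)
= 6 + (-5) + 8 + (-6) + 4 = 7
|a|^2 = 3^2 + (-5)^2 + (-4)^2 + 2^2 + (-2)^2 = 58
|b|^2 = 2^2 + 1^2 + (-2)^2 + (-3)^2 + (-2)^2 = 22
(a.b)^2 = 7^2 = 49
|a|^2 * |b|^2 = 58 * 22 = 1276
Result = 49 - 1276 = -1227


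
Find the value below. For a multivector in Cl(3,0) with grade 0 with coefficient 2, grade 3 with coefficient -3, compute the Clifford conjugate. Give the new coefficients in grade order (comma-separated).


Clifford conjugate sign for grade k: (-1)^(k(k+1)/2)
Grade 0: (-1)^(0*1/2) = (-1)^0 = 1, coeff 2 -> 2
Grade 3: (-1)^(3*4/2) = (-1)^6 = 1, coeff -3 -> -3
Conjugated coefficients: 2, -3


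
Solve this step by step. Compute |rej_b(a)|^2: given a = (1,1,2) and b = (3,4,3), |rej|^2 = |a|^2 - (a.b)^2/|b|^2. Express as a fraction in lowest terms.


|a|^2 = 1^2 + 1^2 + 2^2 = 6
|b|^2 = 3^2 + 4^2 + 3^2 = 34
a . b = 1*3 + 1*4 + 2*3 = 13
(a.b)^2 = 13^2 = 169
|rej|^2 = 6 - 169/34
= (204 - 169)/34
= 35/34
In lowest terms: 35/34


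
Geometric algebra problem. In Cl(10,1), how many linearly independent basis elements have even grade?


Even subalgebra dimension = 2^(n-1)
n = 10 + 1 = 11
2^(11 - 1) = 2^10 = 1024
Verification: sum of C(11,k) for even k = 1 + 55 + 330 + 462 + 165 + 11 = 1024
Result = 1024


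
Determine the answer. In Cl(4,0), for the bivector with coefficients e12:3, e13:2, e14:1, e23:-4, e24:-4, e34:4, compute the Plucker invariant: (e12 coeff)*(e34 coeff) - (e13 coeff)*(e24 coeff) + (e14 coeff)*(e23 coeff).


Plucker relation: af - be + cd
a*f = 3*4 = 12
b*e = 2*(-4) = -8
c*d = 1*(-4) = -4
af - be + cd = 12 - (-8) + (-4)
= 16


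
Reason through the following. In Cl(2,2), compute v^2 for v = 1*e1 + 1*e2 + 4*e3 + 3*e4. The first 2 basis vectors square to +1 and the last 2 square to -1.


v^2 = sum of c_i^2 * e_i^2
Positive signature terms (e_i^2 = +1): 1^2 + 1^2 = 2
Negative signature terms (e_j^2 = -1): 4^2 + 3^2 = 25
v^2 = 2 - 25 = -23


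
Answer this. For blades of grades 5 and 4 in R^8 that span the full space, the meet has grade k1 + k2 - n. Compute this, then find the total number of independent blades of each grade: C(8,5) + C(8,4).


Meet grade = grade(A) + grade(B) - n
= 5 + 4 - 8 = 1
C(8,5) = 56
C(8,4) = 70
dim_A + dim_B = 56 + 70 = 126


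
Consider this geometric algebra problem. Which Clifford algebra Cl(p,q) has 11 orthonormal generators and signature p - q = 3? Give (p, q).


We need p + q = 11 and p - q = 3.
Adding: 2p = 11 + 3 = 14, so p = 7.
Then q = 11 - 7 = 4.
(p, q) = (7, 4)


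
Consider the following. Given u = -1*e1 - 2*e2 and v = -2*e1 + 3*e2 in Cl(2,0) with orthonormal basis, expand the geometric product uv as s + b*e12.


Expand: (-1*e1 - 2*e2)(-2*e1 + 3*e2)
= (-1)*(-2)*e1e1 + (-1)*3*e1e2 + (-2)*(-2)*e2e1 + (-2)*3*e2e2
Using e1^2 = e2^2 = 1, e2e1 = -e1e2:
Scalar part s = (-1)*(-2) + (-2)*3 = 2 + (-6) = -4
Bivector part b = (-1)*3 - (-2)*(-2) = -3 - 4 = -7
uv = -4 - 7*e12


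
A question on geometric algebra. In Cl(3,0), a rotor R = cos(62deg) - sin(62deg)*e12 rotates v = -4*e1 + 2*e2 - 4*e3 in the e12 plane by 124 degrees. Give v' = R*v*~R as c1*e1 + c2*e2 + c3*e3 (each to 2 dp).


Rotor R = cos(62deg) - sin(62deg)*e12
Rotation angle theta = 2 * 62 = 124 degrees in the e12 plane (e1 -> e2).
The component perpendicular to the plane (e3) is invariant: v'_3 = v3 = -4.00
cos(124deg) = -0.5592, sin(124deg) = 0.8290
v'_1 = v1*cos(theta) - v2*sin(theta) = -4*(-0.5592) - 2*0.8290 = 0.58
v'_2 = v1*sin(theta) + v2*cos(theta) = -4*0.8290 + 2*(-0.5592) = -4.43
v' = 0.58*e1 - 4.43*e2 - 4.00*e3


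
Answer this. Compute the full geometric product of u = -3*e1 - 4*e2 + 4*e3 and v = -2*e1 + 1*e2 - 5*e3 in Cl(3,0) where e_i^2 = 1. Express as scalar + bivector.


In Cl(3,0): e_i^2 = 1, e_ie_j = -e_je_i for i != j.
Scalar part = u . v = (-3)*(-2) + (-4)*1 + 4*(-5)
= 6 + (-4) + (-20) = -18
e12 coeff = (-3)*1 - (-4)*(-2) = -3 - 8 = -11
e13 coeff = (-3)*(-5) - 4*(-2) = 15 - (-8) = 23
e23 coeff = (-4)*(-5) - 4*1 = 20 - 4 = 16
uv = -18 - 11*e12 + 23*e13 + 16*e23


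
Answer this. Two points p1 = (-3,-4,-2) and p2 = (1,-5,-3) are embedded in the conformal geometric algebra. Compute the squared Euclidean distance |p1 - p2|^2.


p1 - p2 = (-4, 1, 1)
|p1 - p2|^2 = (-4)^2 + 1^2 + 1^2
= 16 + 1 + 1
= 18


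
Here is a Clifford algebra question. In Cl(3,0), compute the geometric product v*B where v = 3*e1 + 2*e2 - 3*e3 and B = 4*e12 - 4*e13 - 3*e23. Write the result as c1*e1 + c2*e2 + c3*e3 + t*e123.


vB has grade-1 (vector) and grade-3 (trivector) parts: vB = (v _| B) + (v ^ B).
Vector part <vB>_1:
  e1: -v2*b12 - v3*b13 = -(2)*(4) - (-3)*(-4) = -20
  e2: v1*b12 - v3*b23 = (3)*(4) - (-3)*(-3) = 3
  e3: v1*b13 + v2*b23 = (3)*(-4) + (2)*(-3) = -18
Trivector part <vB>_3:
  e123: v1*b23 - v2*b13 + v3*b12 = (3)*(-3) - (2)*(-4) + (-3)*(4) = -13
vB = -20*e1 + 3*e2 - 18*e3 - 13*e123


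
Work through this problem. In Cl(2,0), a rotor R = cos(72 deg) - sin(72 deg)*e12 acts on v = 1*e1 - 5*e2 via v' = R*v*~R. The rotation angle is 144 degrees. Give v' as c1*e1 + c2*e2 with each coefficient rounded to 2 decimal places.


Rotor R = cos(72deg) - sin(72deg)*e12
Rotation angle theta = 2 * 72 = 144 degrees
v' = R*v*~R rotates v by theta.
cos(144deg) = -0.8090, sin(144deg) = 0.5878
v'_1 = 1*cos(144deg) - (-5)*sin(144deg)
= 1*(-0.8090) - (-5)*0.5878
= 2.13
v'_2 = 1*sin(144deg) + (-5)*cos(144deg)
= 1*0.5878 + (-5)*(-0.8090)
= 4.63
v' = 2.13*e1 + 4.63*e2


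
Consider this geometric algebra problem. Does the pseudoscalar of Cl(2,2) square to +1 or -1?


The pseudoscalar I = e1...e_n (product of all n generators) of Cl(p,q) satisfies I^2 = (-1)^(q + n(n-1)/2).
p = 2, q = 2, n = p + q = 4
n(n-1)/2 = 4 * 3 / 2 = 6
Exponent = q + n(n-1)/2 = 2 + 6 = 8
I^2 = (-1)^8 = +1


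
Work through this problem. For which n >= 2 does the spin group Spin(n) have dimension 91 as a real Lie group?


dim Spin(n) = dim so(n) = n(n-1)/2.
Solve n(n-1)/2 = 91, i.e. n^2 - n - 182 = 0.
Discriminant = 1 + 8*91 = 729
n = (1 + sqrt(729))/2 = (1 + 27)/2 = 14


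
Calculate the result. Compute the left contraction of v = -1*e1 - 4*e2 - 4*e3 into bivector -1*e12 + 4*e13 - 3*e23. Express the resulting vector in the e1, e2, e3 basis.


Left contraction v _| B = <vB>_1 (grade-1 part of the geometric product vB).
Using e1_|e12 = e2, e2_|e12 = -e1, e1_|e13 = e3, e3_|e13 = -e1, e2_|e23 = e3, e3_|e23 = -e2:
e1 coeff: -v2*b12 - v3*b13 = -(-4)*(-1) - (-4)*(4) = 12
e2 coeff: v1*b12 - v3*b23 = (-1)*(-1) - (-4)*(-3) = -11
e3 coeff: v1*b13 + v2*b23 = (-1)*(4) + (-4)*(-3) = 8
v _| B = 12*e1 - 11*e2 + 8*e3


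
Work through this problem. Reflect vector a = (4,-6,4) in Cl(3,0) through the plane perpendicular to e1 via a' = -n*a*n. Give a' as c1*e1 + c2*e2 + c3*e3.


Reflection formula: a' = -n*a*n, with n = e1 (unit vector, n^2 = 1).
For reflection through hyperplane perp to e1:
The component along e1 flips sign, others stay.
a = (4, -6, 4)
a' = (-4, -6, 4)
a' = -4*e1 - 6*e2 + 4*e3


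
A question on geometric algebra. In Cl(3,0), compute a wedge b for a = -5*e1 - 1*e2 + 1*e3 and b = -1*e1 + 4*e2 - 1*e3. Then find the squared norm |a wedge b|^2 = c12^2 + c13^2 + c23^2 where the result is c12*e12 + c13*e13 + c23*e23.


a wedge b = (a1*b2 - a2*b1)*e12 + (a1*b3 - a3*b1)*e13 + (a2*b3 - a3*b2)*e23
e12 coeff: (-5)*4 - (-1)*(-1) = -20 - 1 = -21
e13 coeff: (-5)*(-1) - 1*(-1) = 5 - (-1) = 6
e23 coeff: (-1)*(-1) - 1*4 = 1 - 4 = -3
|a wedge b|^2 = (-21)^2 + 6^2 + (-3)^2
= 441 + 36 + 9
= 486


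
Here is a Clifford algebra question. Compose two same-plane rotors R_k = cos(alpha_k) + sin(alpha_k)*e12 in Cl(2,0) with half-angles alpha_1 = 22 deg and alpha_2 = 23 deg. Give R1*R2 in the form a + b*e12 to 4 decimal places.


Same-plane rotors commute and their half-angles add:
R1*R2 = cos(a1 + a2) + sin(a1 + a2)*e12.
a1 + a2 = 22 + 23 = 45 deg
cos(45 deg) = 0.7071
sin(45 deg) = 0.7071
R1*R2 = 0.7071 + 0.7071*e12


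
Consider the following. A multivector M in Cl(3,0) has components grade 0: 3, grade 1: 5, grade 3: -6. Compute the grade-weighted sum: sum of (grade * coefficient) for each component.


Grade-weighted sum = sum of grade_k * coefficient_k
0*3 = 0
1*5 = 5
3*(-6) = -18
Total = 0 + 5 + (-18) = -13


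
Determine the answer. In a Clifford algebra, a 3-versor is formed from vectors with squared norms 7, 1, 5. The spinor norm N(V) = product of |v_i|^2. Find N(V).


Spinor norm N(V) = |v1|^2 * |v2|^2 * ... * |v3|^2
= 7 * 1 * 5
Running product: 7, 7, 35
N(V) = 35


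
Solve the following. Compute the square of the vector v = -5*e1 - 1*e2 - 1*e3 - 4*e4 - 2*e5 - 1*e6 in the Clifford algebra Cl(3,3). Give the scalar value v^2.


v^2 = sum of c_i^2 * e_i^2
Positive signature terms (e_i^2 = +1): (-5)^2 + (-1)^2 + (-1)^2 = 27
Negative signature terms (e_j^2 = -1): (-4)^2 + (-2)^2 + (-1)^2 = 21
v^2 = 27 - 21 = 6


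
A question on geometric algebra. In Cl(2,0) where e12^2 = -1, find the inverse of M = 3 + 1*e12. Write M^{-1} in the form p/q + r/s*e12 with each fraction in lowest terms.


M = 3 + 1*e12, where e12^2 = -1.
Since M commutes with its reverse ~M = a - b*e12, M * ~M = a^2 - b^2*e12^2 = a^2 + b^2.
So M^{-1} = ~M / (a^2 + b^2) = (a - b*e12)/(a^2 + b^2).
a^2 + b^2 = 9 + 1 = 10
Scalar part = 3/10 = 3/10
Bivector coeff = -1/10 = -1/10
M^{-1} = 3/10 - 1/10*e12


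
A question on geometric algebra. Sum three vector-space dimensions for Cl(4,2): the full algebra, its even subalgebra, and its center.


n = 4 + 2 = 6
Total dim = 2^6 = 64
Even subalgebra dim = 2^5 = 32
n is even, so center dim = 1
Sum = 64 + 32 + 1 = 97


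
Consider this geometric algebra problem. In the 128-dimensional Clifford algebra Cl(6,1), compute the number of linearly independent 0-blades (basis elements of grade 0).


Number of grade-k basis blades in Cl(p,q) with n = p + q is C(n, k).
n = 6 + 1 = 7
C(7, 0) = 7! / (0! * 7!)
= 5040 / (1 * 5040)
= 1


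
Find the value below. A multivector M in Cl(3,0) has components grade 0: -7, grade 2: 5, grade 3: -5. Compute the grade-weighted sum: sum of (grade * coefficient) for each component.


Grade-weighted sum = sum of grade_k * coefficient_k
0*(-7) = 0
2*5 = 10
3*(-5) = -15
Total = 0 + 10 + (-15) = -5


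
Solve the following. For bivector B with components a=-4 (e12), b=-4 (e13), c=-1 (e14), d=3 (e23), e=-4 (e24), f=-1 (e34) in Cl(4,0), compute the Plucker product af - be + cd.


Plucker relation: af - be + cd
a*f = (-4)*(-1) = 4
b*e = (-4)*(-4) = 16
c*d = (-1)*3 = -3
af - be + cd = 4 - 16 + (-3)
= -15


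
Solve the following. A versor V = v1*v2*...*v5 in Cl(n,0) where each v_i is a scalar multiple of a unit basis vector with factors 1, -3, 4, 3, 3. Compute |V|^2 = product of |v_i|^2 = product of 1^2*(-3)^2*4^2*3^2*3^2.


Each vector v_i has |v_i|^2 = s_i^2
Squared scales: 1^2 = 1, (-3)^2 = 9, 4^2 = 16, 3^2 = 9, 3^2 = 9
|V|^2 = 1 * 9 * 16 * 9 * 9
= 11664


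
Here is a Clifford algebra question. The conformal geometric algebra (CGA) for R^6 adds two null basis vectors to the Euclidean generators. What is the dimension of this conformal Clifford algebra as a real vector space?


The conformal model of R^6 uses Cl(7,1): the 6 Euclidean generators plus two extra orthogonal generators e+ (e+^2 = +1) and e- (e-^2 = -1), from which the null vectors e0, einf are built.
Number of generators m = 6 + 2 = 8.
dim Cl(p,q) = 2^m = 2^8 = 256


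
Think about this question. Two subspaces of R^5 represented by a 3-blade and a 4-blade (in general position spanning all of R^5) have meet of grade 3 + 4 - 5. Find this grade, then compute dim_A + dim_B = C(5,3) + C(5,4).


Meet grade = grade(A) + grade(B) - n
= 3 + 4 - 5 = 2
C(5,3) = 10
C(5,4) = 5
dim_A + dim_B = 10 + 5 = 15


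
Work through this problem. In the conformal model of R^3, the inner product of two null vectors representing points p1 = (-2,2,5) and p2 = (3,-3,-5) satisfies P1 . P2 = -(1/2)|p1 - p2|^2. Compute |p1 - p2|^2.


p1 - p2 = (-5, 5, 10)
|p1 - p2|^2 = (-5)^2 + 5^2 + 10^2
= 25 + 25 + 100
= 150


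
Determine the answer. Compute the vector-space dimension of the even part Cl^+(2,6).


Even subalgebra dimension = 2^(n-1)
n = 2 + 6 = 8
2^(8 - 1) = 2^7 = 128
Verification: sum of C(8,k) for even k = 1 + 28 + 70 + 28 + 1 = 128
Result = 128


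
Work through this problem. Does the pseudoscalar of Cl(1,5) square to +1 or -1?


The pseudoscalar I = e1...e_n (product of all n generators) of Cl(p,q) satisfies I^2 = (-1)^(q + n(n-1)/2).
p = 1, q = 5, n = p + q = 6
n(n-1)/2 = 6 * 5 / 2 = 15
Exponent = q + n(n-1)/2 = 5 + 15 = 20
I^2 = (-1)^20 = +1


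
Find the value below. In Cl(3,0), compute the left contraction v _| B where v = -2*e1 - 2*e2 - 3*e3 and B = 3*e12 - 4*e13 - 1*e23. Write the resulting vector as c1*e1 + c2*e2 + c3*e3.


Left contraction v _| B = <vB>_1 (grade-1 part of the geometric product vB).
Using e1_|e12 = e2, e2_|e12 = -e1, e1_|e13 = e3, e3_|e13 = -e1, e2_|e23 = e3, e3_|e23 = -e2:
e1 coeff: -v2*b12 - v3*b13 = -(-2)*(3) - (-3)*(-4) = -6
e2 coeff: v1*b12 - v3*b23 = (-2)*(3) - (-3)*(-1) = -9
e3 coeff: v1*b13 + v2*b23 = (-2)*(-4) + (-2)*(-1) = 10
v _| B = -6*e1 - 9*e2 + 10*e3


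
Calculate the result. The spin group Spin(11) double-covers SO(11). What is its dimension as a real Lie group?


Spin(n) double-covers SO(n); both have Lie algebra so(n) of dimension n(n-1)/2.
n = 11
n(n-1) = 11 * 10 = 110
dim Spin(11) = 110/2 = 55


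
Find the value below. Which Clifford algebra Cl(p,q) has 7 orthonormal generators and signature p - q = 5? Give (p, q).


We need p + q = 7 and p - q = 5.
Adding: 2p = 7 + 5 = 12, so p = 6.
Then q = 7 - 6 = 1.
(p, q) = (6, 1)


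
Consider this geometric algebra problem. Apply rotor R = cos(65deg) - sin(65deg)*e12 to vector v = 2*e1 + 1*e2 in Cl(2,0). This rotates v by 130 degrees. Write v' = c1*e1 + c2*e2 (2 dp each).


Rotor R = cos(65deg) - sin(65deg)*e12
Rotation angle theta = 2 * 65 = 130 degrees
v' = R*v*~R rotates v by theta.
cos(130deg) = -0.6428, sin(130deg) = 0.7660
v'_1 = 2*cos(130deg) - 1*sin(130deg)
= 2*(-0.6428) - 1*0.7660
= -2.05
v'_2 = 2*sin(130deg) + 1*cos(130deg)
= 2*0.7660 + 1*(-0.6428)
= 0.89
v' = -2.05*e1 + 0.89*e2


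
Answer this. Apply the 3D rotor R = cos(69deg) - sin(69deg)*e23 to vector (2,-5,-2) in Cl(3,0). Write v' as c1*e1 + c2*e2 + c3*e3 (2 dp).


Rotor R = cos(69deg) - sin(69deg)*e23
Rotation angle theta = 2 * 69 = 138 degrees in the e23 plane (e2 -> e3).
The component perpendicular to the plane (e1) is invariant: v'_1 = v1 = 2.00
cos(138deg) = -0.7431, sin(138deg) = 0.6691
v'_2 = v2*cos(theta) - v3*sin(theta) = -5*(-0.7431) - (-2)*0.6691 = 5.05
v'_3 = v2*sin(theta) + v3*cos(theta) = -5*0.6691 + (-2)*(-0.7431) = -1.86
v' = 2.00*e1 + 5.05*e2 - 1.86*e3


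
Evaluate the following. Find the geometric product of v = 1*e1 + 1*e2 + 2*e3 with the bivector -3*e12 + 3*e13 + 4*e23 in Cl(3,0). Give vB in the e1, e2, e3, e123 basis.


vB has grade-1 (vector) and grade-3 (trivector) parts: vB = (v _| B) + (v ^ B).
Vector part <vB>_1:
  e1: -v2*b12 - v3*b13 = -(1)*(-3) - (2)*(3) = -3
  e2: v1*b12 - v3*b23 = (1)*(-3) - (2)*(4) = -11
  e3: v1*b13 + v2*b23 = (1)*(3) + (1)*(4) = 7
Trivector part <vB>_3:
  e123: v1*b23 - v2*b13 + v3*b12 = (1)*(4) - (1)*(3) + (2)*(-3) = -5
vB = -3*e1 - 11*e2 + 7*e3 - 5*e123


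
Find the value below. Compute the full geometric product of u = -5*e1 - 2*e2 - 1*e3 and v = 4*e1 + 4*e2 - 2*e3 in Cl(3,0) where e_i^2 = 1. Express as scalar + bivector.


In Cl(3,0): e_i^2 = 1, e_ie_j = -e_je_i for i != j.
Scalar part = u . v = (-5)*4 + (-2)*4 + (-1)*(-2)
= -20 + (-8) + 2 = -26
e12 coeff = (-5)*4 - (-2)*4 = -20 - (-8) = -12
e13 coeff = (-5)*(-2) - (-1)*4 = 10 - (-4) = 14
e23 coeff = (-2)*(-2) - (-1)*4 = 4 - (-4) = 8
uv = -26 - 12*e12 + 14*e13 + 8*e23


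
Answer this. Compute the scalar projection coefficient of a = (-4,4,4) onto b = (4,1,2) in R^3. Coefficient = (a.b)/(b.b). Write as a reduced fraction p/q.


Projection coefficient = (a . b) / (b . b)
a . b = (-4)*4 + 4*1 + 4*2
= -16 + 4 + 8 = -4
b . b = 4^2 + 1^2 + 2^2
= 16 + 1 + 4 = 21
Coefficient = -4/21
In lowest terms: -4/21


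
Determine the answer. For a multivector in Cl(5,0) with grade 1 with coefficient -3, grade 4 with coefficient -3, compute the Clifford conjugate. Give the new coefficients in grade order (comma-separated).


Clifford conjugate sign for grade k: (-1)^(k(k+1)/2)
Grade 1: (-1)^(1*2/2) = (-1)^1 = -1, coeff -3 -> 3
Grade 4: (-1)^(4*5/2) = (-1)^10 = 1, coeff -3 -> -3
Conjugated coefficients: 3, -3


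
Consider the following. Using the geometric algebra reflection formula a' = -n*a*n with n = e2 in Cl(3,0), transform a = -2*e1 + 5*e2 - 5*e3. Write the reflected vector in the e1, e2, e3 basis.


Reflection formula: a' = -n*a*n, with n = e2 (unit vector, n^2 = 1).
For reflection through hyperplane perp to e2:
The component along e2 flips sign, others stay.
a = (-2, 5, -5)
a' = (-2, -5, -5)
a' = -2*e1 - 5*e2 - 5*e3


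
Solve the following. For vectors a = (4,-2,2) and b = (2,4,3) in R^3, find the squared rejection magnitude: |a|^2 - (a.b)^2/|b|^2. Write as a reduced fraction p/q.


|a|^2 = 4^2 + (-2)^2 + 2^2 = 24
|b|^2 = 2^2 + 4^2 + 3^2 = 29
a . b = 4*2 + (-2)*4 + 2*3 = 6
(a.b)^2 = 6^2 = 36
|rej|^2 = 24 - 36/29
= (696 - 36)/29
= 660/29
In lowest terms: 660/29


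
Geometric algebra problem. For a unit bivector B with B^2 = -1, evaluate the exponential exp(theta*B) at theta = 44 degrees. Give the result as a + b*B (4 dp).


For a unit bivector B with B^2 = -1, the exponential series gives
e^(theta*B) = cos(theta) + sin(theta)*B (the GA analogue of Euler's formula).
theta = 44 degrees = 0.767945 rad
cos(44 deg) = 0.7193
sin(44 deg) = 0.6947
exp(theta*B) = 0.7193 + 0.6947*B


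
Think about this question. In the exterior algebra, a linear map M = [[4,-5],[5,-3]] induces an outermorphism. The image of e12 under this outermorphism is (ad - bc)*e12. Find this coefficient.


The outermorphism of a linear map f sends e1^e2 to f(e1)^f(e2).
f(e1) = 4*e1 + 5*e2
f(e2) = -5*e1 - 3*e2
f(e1) ^ f(e2) = (4*e1 + 5*e2) ^ (-5*e1 - 3*e2)
= 4*(-3)*e12 + 5*(-5)*e21
= (-12 - (-25))*e12
= 13*e12
Coefficient = 13


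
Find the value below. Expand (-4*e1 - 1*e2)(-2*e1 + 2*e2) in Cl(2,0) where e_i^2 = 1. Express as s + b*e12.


Expand: (-4*e1 - 1*e2)(-2*e1 + 2*e2)
= (-4)*(-2)*e1e1 + (-4)*2*e1e2 + (-1)*(-2)*e2e1 + (-1)*2*e2e2
Using e1^2 = e2^2 = 1, e2e1 = -e1e2:
Scalar part s = (-4)*(-2) + (-1)*2 = 8 + (-2) = 6
Bivector part b = (-4)*2 - (-1)*(-2) = -8 - 2 = -10
uv = 6 - 10*e12


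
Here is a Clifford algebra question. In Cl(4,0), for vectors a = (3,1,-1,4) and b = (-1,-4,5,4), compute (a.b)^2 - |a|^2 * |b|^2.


a . b = 3*(-1) + 1*(-4) + (-1)*5 + 4*4
= -3 + (-4) + (-5) + 16 = 4
|a|^2 = 3^2 + 1^2 + (-1)^2 + 4^2 = 27
|b|^2 = (-1)^2 + (-4)^2 + 5^2 + 4^2 = 58
(a.b)^2 = 4^2 = 16
|a|^2 * |b|^2 = 27 * 58 = 1566
Result = 16 - 1566 = -1550


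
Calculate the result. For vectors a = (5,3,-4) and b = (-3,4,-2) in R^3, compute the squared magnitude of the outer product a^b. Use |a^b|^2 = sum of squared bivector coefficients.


a wedge b = (a1*b2 - a2*b1)*e12 + (a1*b3 - a3*b1)*e13 + (a2*b3 - a3*b2)*e23
e12 coeff: 5*4 - 3*(-3) = 20 - (-9) = 29
e13 coeff: 5*(-2) - (-4)*(-3) = -10 - 12 = -22
e23 coeff: 3*(-2) - (-4)*4 = -6 - (-16) = 10
|a wedge b|^2 = 29^2 + (-22)^2 + 10^2
= 841 + 484 + 100
= 1425


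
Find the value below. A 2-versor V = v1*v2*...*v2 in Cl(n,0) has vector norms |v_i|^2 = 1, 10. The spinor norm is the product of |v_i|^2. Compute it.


Spinor norm N(V) = |v1|^2 * |v2|^2 * ... * |v2|^2
= 1 * 10
Running product: 1, 10
N(V) = 10


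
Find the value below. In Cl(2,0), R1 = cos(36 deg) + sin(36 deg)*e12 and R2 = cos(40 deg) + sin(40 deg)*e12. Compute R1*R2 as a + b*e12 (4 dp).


Same-plane rotors commute and their half-angles add:
R1*R2 = cos(a1 + a2) + sin(a1 + a2)*e12.
a1 + a2 = 36 + 40 = 76 deg
cos(76 deg) = 0.2419
sin(76 deg) = 0.9703
R1*R2 = 0.2419 + 0.9703*e12


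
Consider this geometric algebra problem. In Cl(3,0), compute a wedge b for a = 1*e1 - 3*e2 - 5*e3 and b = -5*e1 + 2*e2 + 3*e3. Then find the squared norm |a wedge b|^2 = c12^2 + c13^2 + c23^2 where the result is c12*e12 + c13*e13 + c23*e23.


a wedge b = (a1*b2 - a2*b1)*e12 + (a1*b3 - a3*b1)*e13 + (a2*b3 - a3*b2)*e23
e12 coeff: 1*2 - (-3)*(-5) = 2 - 15 = -13
e13 coeff: 1*3 - (-5)*(-5) = 3 - 25 = -22
e23 coeff: (-3)*3 - (-5)*2 = -9 - (-10) = 1
|a wedge b|^2 = (-13)^2 + (-22)^2 + 1^2
= 169 + 484 + 1
= 654


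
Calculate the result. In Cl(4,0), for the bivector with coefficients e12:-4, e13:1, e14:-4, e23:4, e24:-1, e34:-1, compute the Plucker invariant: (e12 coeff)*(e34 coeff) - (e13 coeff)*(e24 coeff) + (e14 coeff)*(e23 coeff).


Plucker relation: af - be + cd
a*f = (-4)*(-1) = 4
b*e = 1*(-1) = -1
c*d = (-4)*4 = -16
af - be + cd = 4 - (-1) + (-16)
= -11


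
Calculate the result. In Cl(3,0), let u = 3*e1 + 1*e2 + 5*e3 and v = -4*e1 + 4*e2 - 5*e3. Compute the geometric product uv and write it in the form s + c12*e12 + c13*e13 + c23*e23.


In Cl(3,0): e_i^2 = 1, e_ie_j = -e_je_i for i != j.
Scalar part = u . v = 3*(-4) + 1*4 + 5*(-5)
= -12 + 4 + (-25) = -33
e12 coeff = 3*4 - 1*(-4) = 12 - (-4) = 16
e13 coeff = 3*(-5) - 5*(-4) = -15 - (-20) = 5
e23 coeff = 1*(-5) - 5*4 = -5 - 20 = -25
uv = -33 + 16*e12 + 5*e13 - 25*e23


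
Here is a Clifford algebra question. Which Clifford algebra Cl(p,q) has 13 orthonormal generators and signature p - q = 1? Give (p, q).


We need p + q = 13 and p - q = 1.
Adding: 2p = 13 + 1 = 14, so p = 7.
Then q = 13 - 7 = 6.
(p, q) = (7, 6)
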